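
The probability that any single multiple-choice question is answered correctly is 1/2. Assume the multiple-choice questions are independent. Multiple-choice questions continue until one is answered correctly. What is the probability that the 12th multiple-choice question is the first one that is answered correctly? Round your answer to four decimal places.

Geometric (trials to first success), p = 0.50.
P(Y = 12) = (1−p)^11 · p = 0.00048828 · 0.50 = 0.000244

0.0002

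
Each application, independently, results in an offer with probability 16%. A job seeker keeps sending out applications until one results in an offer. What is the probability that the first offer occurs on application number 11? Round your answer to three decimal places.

0.028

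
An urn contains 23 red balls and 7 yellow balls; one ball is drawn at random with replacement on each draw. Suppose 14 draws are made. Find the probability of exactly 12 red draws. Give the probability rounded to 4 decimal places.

0.2043

X ~ Binomial(n=14, p=0.766667).
P(X=12) = C(14,12) · p^12 · (1−p)^2
= 91 · 0.041236 · 0.054444 = 0.204303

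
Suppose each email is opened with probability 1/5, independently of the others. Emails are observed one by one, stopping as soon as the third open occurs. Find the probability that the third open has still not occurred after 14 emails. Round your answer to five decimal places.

Needing more than 14 emails ⇔ fewer than 3 successes in the first 14. With X ~ Binomial(14, 0.20), P(Y > 14) = P(X ≤ 2).
  k=0: C(14,0)·0.20^0·0.80^14 = 0.0439805
  k=1: C(14,1)·0.20^1·0.80^13 = 0.1539316
  k=2: C(14,2)·0.20^2·0.80^12 = 0.2501389
P(X ≤ 2) = 0.4480510

0.44805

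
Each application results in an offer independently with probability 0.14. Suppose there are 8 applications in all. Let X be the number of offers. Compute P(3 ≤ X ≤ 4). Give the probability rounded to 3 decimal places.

X ~ Binomial(8, 0.14); P(3 ≤ X ≤ 4) = Σ C(8,k) p^k (1−p)^(8−k) over k:
  k=3: C(8,3)·0.14^3·0.86^5 = 0.07229
  k=4: C(8,4)·0.14^4·0.86^4 = 0.01471
Total = 0.08700

0.087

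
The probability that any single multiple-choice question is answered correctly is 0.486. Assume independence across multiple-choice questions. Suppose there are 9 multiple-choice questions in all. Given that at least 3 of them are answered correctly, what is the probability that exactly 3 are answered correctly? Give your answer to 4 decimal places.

0.1985

X ~ Binomial(9, 0.486). Want P(X=3 | X≥3) = P(X=3) / P(X≥3).
P(X=3) = C(9,3)·0.486^3·0.514^6 = 0.177814
P(X≥3) = 1 − 0.002504 − 0.021310 − 0.080597 = 0.895589
Ratio = 0.177814 / 0.895589 = 0.198545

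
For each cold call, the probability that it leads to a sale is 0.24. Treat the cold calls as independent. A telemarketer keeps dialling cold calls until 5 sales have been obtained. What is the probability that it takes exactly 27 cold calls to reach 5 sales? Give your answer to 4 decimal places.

Y = trial on which the fifth success occurs; negative binomial, r=5, p=0.24.
P(Y=27) = C(26,4) · p^5 · (1−p)^22
= 14950 · 0.00079626 · 0.0023873 = 0.028418

0.0284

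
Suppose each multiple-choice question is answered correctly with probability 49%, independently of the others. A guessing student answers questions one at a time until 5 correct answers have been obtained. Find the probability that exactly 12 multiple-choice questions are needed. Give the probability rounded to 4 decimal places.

Y = trial on which the fifth success occurs; negative binomial, r=5, p=0.49.
P(Y=12) = C(11,4) · p^5 · (1−p)^7
= 330 · 0.028248 · 0.0089741 = 0.083654

0.0837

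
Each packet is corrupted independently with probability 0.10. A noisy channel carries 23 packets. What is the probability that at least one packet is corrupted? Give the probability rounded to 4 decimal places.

P(at least one) = 1 − P(none) = 1 − (1 − 0.10)^23
= 1 − 0.088629 = 0.911371

0.9114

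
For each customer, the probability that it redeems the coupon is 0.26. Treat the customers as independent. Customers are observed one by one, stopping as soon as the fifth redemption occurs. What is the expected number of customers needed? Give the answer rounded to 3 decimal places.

Y = total customers until the fifth success; negative binomial with r=5, p=0.26.
E[Y] = r / p = 5 / 0.26 = 19.23077

19.231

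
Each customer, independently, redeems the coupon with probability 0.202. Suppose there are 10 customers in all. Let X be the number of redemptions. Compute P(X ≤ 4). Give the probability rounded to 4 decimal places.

X ~ Binomial(10, 0.202); P(X ≤ 4) = Σ C(10,k) p^k (1−p)^(10−k) over k:
  k=0: C(10,0)·0.202^0·0.798^10 = 0.104720
  k=1: C(10,1)·0.202^1·0.798^9 = 0.265080
  k=2: C(10,2)·0.202^2·0.798^8 = 0.301952
  k=3: C(10,3)·0.202^3·0.798^7 = 0.203824
  k=4: C(10,4)·0.202^4·0.798^6 = 0.090291
Total = 0.965867

0.9659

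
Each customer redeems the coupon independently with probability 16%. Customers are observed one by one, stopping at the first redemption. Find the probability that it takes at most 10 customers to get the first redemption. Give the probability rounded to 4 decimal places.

Y = number of customers to the first success; geometric, p = 0.16.
P(Y ≤ 10) = 1 − (1−p)^10 = 1 − 0.174901 = 0.825099

0.8251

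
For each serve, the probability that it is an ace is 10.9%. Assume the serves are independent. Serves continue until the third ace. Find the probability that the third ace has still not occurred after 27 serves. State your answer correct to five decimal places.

0.42362

Needing more than 27 serves ⇔ fewer than 3 successes in the first 27. With X ~ Binomial(27, 0.109), P(Y > 27) = P(X ≤ 2).
  k=0: C(27,0)·0.109^0·0.891^27 = 0.0443300
  k=1: C(27,1)·0.109^1·0.891^26 = 0.1464234
  k=2: C(27,2)·0.109^2·0.891^25 = 0.2328642
P(X ≤ 2) = 0.4236176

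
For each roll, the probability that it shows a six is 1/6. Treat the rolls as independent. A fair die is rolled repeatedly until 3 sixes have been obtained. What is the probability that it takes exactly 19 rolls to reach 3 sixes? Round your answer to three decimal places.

Y = trial on which the third success occurs; negative binomial, r=3, p=0.166667.
P(Y=19) = C(18,2) · p^3 · (1−p)^16
= 153 · 0.0046296 · 0.054088 = 0.03831

0.038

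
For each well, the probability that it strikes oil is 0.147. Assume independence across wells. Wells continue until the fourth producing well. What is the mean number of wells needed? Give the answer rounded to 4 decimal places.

27.2109

Y = total wells until the fourth success; negative binomial with r=4, p=0.147.
E[Y] = r / p = 4 / 0.147 = 27.210884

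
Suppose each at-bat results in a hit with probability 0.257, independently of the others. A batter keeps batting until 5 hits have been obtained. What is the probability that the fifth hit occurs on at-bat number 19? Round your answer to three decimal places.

Y = trial on which the fifth success occurs; negative binomial, r=5, p=0.257.
P(Y=19) = C(18,4) · p^5 · (1−p)^14
= 3060 · 0.0011212 · 0.015626 = 0.05361

0.054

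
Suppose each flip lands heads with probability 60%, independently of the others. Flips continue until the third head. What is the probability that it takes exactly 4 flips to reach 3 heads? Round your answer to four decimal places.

Y = trial on which the third success occurs; negative binomial, r=3, p=0.60.
P(Y=4) = C(3,2) · p^3 · (1−p)^1
= 3 · 0.216 · 0.4 = 0.259200

0.2592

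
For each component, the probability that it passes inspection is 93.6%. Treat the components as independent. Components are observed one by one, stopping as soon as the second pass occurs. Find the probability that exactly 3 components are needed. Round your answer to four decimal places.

Y = trial on which the second success occurs; negative binomial, r=2, p=0.936.
P(Y=3) = C(2,1) · p^2 · (1−p)^1
= 2 · 0.8761 · 0.064 = 0.112140

0.1121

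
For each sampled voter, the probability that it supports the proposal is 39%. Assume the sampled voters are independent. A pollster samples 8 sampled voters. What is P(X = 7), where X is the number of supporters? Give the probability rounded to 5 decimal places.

0.00670

X ~ Binomial(n=8, p=0.39).
P(X=7) = C(8,7) · p^7 · (1−p)^1
= 8 · 0.0013723 · 0.61 = 0.0066969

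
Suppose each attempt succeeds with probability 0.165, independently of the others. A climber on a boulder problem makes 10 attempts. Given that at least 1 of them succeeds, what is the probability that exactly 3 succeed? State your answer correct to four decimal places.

X ~ Binomial(10, 0.165). Want P(X=3 | X≥1) = P(X=3) / P(X≥1).
P(X=3) = C(10,3)·0.165^3·0.835^7 = 0.152559
P(X≥1) = 1 − 0.164765 = 0.835235
Ratio = 0.152559 / 0.835235 = 0.182654

0.1827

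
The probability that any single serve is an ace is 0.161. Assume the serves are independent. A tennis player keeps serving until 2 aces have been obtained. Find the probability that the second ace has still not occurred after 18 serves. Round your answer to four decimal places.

0.1890

Needing more than 18 serves ⇔ fewer than 2 successes in the first 18. With X ~ Binomial(18, 0.161), P(Y > 18) = P(X ≤ 1).
  k=0: C(18,0)·0.161^0·0.839^18 = 0.042434
  k=1: C(18,1)·0.161^1·0.839^17 = 0.146572
P(X ≤ 1) = 0.189006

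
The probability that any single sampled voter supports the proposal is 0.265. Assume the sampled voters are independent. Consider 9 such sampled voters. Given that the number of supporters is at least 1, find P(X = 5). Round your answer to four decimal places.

0.0513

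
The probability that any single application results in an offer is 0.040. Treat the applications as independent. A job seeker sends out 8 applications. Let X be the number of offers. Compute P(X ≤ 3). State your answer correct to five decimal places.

X ~ Binomial(8, 0.04); P(X ≤ 3) = Σ C(8,k) p^k (1−p)^(8−k) over k:
  k=0: C(8,0)·0.04^0·0.96^8 = 0.7213896
  k=1: C(8,1)·0.04^1·0.96^7 = 0.2404632
  k=2: C(8,2)·0.04^2·0.96^6 = 0.0350675
  k=3: C(8,3)·0.04^3·0.96^5 = 0.0029223
Total = 0.9998426

0.99984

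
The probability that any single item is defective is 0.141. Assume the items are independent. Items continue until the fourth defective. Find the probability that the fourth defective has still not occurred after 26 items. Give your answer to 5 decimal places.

Needing more than 26 items ⇔ fewer than 4 successes in the first 26. With X ~ Binomial(26, 0.141), P(Y > 26) = P(X ≤ 3).
  k=0: C(26,0)·0.141^0·0.859^26 = 0.0192230
  k=1: C(26,1)·0.141^1·0.859^25 = 0.0820392
  k=2: C(26,2)·0.141^2·0.859^24 = 0.1683284
  k=3: C(26,3)·0.141^3·0.859^23 = 0.2210413
P(X ≤ 3) = 0.4906320

0.49063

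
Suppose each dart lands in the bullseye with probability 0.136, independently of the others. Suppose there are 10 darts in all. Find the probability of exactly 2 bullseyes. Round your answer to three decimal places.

X ~ Binomial(n=10, p=0.136).
P(X=2) = C(10,2) · p^2 · (1−p)^8
= 45 · 0.018496 · 0.31053 = 0.25846

0.258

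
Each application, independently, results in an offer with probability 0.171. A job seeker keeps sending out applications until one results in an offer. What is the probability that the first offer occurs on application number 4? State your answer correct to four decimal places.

0.0974

Geometric (trials to first success), p = 0.171.
P(Y = 4) = (1−p)^3 · p = 0.56972 · 0.171 = 0.097423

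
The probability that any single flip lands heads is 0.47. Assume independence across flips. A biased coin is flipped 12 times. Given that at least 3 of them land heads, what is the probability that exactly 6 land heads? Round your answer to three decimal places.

0.228

X ~ Binomial(12, 0.47). Want P(X=6 | X≥3) = P(X=6) / P(X≥3).
P(X=6) = C(12,6)·0.47^6·0.53^6 = 0.22076
P(X≥3) = 1 − 0.00049 − 0.00523 − 0.02550 = 0.96878
Ratio = 0.22076 / 0.96878 = 0.22787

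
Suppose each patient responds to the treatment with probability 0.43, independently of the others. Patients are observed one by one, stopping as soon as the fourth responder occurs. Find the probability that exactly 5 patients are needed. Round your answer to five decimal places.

0.07795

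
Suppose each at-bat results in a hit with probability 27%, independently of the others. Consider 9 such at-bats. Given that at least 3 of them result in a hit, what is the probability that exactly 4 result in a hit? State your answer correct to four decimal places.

X ~ Binomial(9, 0.27). Want P(X=4 | X≥3) = P(X=4) / P(X≥3).
P(X=4) = C(9,4)·0.27^4·0.73^5 = 0.138816
P(X≥3) = 1 − 0.058872 − 0.195970 − 0.289928 = 0.455231
Ratio = 0.138816 / 0.455231 = 0.304936

0.3049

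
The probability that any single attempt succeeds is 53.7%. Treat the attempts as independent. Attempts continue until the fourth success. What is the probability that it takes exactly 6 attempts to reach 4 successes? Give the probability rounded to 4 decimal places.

0.1783

Y = trial on which the fourth success occurs; negative binomial, r=4, p=0.537.
P(Y=6) = C(5,3) · p^4 · (1−p)^2
= 10 · 0.083157 · 0.21437 = 0.178262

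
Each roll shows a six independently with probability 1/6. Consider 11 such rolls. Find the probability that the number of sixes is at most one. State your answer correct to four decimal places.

0.4307

X ~ Binomial(11, 0.166667); P(X ≤ 1) = Σ C(11,k) p^k (1−p)^(11−k) over k:
  k=0: C(11,0)·0.166667^0·0.833333^11 = 0.134588
  k=1: C(11,1)·0.166667^1·0.833333^10 = 0.296094
Total = 0.430682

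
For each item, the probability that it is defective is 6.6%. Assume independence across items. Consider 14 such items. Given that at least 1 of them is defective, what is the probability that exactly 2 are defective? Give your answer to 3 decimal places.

X ~ Binomial(14, 0.066). Want P(X=2 | X≥1) = P(X=2) / P(X≥1).
P(X=2) = C(14,2)·0.066^2·0.934^12 = 0.17470
P(X≥1) = 1 − 0.38446 = 0.61554
Ratio = 0.17470 / 0.61554 = 0.28382

0.284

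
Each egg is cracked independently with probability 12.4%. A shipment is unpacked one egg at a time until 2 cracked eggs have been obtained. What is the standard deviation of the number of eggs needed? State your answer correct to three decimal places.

Y = total eggs until the second success; negative binomial with r=2, p=0.124.
SD(Y) = √[r(1−p)/p²] = √(113.94381) = 10.67445

10.674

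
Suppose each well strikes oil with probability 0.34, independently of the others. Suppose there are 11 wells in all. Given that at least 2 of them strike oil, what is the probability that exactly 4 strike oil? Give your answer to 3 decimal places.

X ~ Binomial(11, 0.34). Want P(X=4 | X≥2) = P(X=4) / P(X≥2).
P(X=4) = C(11,4)·0.34^4·0.66^7 = 0.24057
P(X≥2) = 1 − 0.01035 − 0.05866 = 0.93099
Ratio = 0.24057 / 0.93099 = 0.25840

0.258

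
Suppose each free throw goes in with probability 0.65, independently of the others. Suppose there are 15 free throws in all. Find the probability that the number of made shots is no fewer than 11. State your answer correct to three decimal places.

X ~ Binomial(15, 0.65); P(X ≥ 11) = Σ C(15,k) p^k (1−p)^(15−k) over k:
  k=11: C(15,11)·0.65^11·0.35^4 = 0.17925
  k=12: C(15,12)·0.65^12·0.35^3 = 0.11096
  k=13: C(15,13)·0.65^13·0.35^2 = 0.04756
  k=14: C(15,14)·0.65^14·0.35^1 = 0.01262
  k=15: C(15,15)·0.65^15·0.35^0 = 0.00156
Total = 0.35194

0.352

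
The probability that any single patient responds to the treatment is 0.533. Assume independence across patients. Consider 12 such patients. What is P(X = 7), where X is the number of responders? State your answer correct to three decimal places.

X ~ Binomial(n=12, p=0.533).
P(X=7) = C(12,7) · p^7 · (1−p)^5
= 792 · 0.012221 · 0.022212 = 0.21498

0.215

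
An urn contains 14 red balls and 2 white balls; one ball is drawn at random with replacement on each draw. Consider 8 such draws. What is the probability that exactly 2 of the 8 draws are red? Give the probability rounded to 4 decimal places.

X ~ Binomial(n=8, p=0.875).
P(X=2) = C(8,2) · p^2 · (1−p)^6
= 28 · 0.76562 · 3.8147e-06 = 0.000082

0.0001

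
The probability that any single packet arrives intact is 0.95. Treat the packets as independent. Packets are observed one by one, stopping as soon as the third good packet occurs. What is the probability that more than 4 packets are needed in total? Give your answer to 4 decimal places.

Needing more than 4 packets ⇔ fewer than 3 successes in the first 4. With X ~ Binomial(4, 0.95), P(Y > 4) = P(X ≤ 2).
  k=0: C(4,0)·0.95^0·0.05^4 = 0.000006
  k=1: C(4,1)·0.95^1·0.05^3 = 0.000475
  k=2: C(4,2)·0.95^2·0.05^2 = 0.013537
P(X ≤ 2) = 0.014019

0.0140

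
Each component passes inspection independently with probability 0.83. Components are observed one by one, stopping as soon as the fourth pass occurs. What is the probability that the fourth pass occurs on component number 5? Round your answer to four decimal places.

0.3227

Y = trial on which the fourth success occurs; negative binomial, r=4, p=0.83.
P(Y=5) = C(4,3) · p^4 · (1−p)^1
= 4 · 0.47458 · 0.17 = 0.322717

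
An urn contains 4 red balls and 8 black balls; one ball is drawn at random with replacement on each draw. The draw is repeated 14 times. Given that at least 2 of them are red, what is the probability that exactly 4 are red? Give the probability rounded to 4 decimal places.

X ~ Binomial(14, 0.333333). Want P(X=4 | X≥2) = P(X=4) / P(X≥2).
P(X=4) = C(14,4)·0.333333^4·0.666667^10 = 0.214307
P(X≥2) = 1 − 0.003425 − 0.023978 = 0.972596
Ratio = 0.214307 / 0.972596 = 0.220345

0.2203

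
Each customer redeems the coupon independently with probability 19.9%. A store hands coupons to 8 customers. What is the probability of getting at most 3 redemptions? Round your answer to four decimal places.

X ~ Binomial(8, 0.199); P(X ≤ 3) = Σ C(8,k) p^k (1−p)^(8−k) over k:
  k=0: C(8,0)·0.199^0·0.801^8 = 0.169457
  k=1: C(8,1)·0.199^1·0.801^7 = 0.336799
  k=2: C(8,2)·0.199^2·0.801^6 = 0.292859
  k=3: C(8,3)·0.199^3·0.801^5 = 0.145516
Total = 0.944631

0.9446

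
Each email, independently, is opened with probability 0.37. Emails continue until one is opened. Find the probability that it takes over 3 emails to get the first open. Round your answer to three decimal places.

Y = number of emails to the first success; geometric, p = 0.37.
P(Y > 3) = P(first 3 all fail) = (1−p)^3 = 0.25005

0.250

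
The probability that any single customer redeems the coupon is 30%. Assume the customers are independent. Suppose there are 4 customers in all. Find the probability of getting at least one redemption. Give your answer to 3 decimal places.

P(at least one) = 1 − P(none) = 1 − (1 − 0.30)^4
= 1 − 0.24010 = 0.75990

0.760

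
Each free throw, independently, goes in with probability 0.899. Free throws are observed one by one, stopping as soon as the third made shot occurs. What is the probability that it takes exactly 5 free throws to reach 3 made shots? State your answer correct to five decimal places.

Y = trial on which the third success occurs; negative binomial, r=3, p=0.899.
P(Y=5) = C(4,2) · p^3 · (1−p)^2
= 6 · 0.72657 · 0.010201 = 0.0444706

0.04447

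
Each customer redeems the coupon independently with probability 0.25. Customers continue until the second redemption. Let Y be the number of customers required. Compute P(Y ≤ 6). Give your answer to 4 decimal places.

Finishing within 6 customers ⇔ at least 2 successes in the first 6. With X ~ Binomial(6, 0.25), P(Y ≤ 6) = 1 − P(X ≤ 1).
  k=0: C(6,0)·0.25^0·0.75^6 = 0.177979
  k=1: C(6,1)·0.25^1·0.75^5 = 0.355957
1 − 0.533936 = 0.466064

0.4661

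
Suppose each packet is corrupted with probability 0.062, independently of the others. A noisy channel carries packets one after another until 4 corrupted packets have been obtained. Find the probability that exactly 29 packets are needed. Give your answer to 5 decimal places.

0.00977

Y = trial on which the fourth success occurs; negative binomial, r=4, p=0.062.
P(Y=29) = C(28,3) · p^4 · (1−p)^25
= 3276 · 1.4776e-05 · 0.20187 = 0.0097720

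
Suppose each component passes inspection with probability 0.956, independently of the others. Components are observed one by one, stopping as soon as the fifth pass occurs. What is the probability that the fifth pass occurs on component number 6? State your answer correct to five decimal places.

0.17568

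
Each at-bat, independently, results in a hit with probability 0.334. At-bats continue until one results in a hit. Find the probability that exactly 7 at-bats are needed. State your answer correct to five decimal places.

0.02915

Geometric (trials to first success), p = 0.334.
P(Y = 7) = (1−p)^6 · p = 0.087266 · 0.334 = 0.0291469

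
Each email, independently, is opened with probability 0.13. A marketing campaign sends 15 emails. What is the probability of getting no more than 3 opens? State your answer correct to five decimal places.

X ~ Binomial(15, 0.13); P(X ≤ 3) = Σ C(15,k) p^k (1−p)^(15−k) over k:
  k=0: C(15,0)·0.13^0·0.87^15 = 0.1238194
  k=1: C(15,1)·0.13^1·0.87^14 = 0.2775263
  k=2: C(15,2)·0.13^2·0.87^13 = 0.2902861
  k=3: C(15,3)·0.13^3·0.87^12 = 0.1879631
Total = 0.8795949

0.87959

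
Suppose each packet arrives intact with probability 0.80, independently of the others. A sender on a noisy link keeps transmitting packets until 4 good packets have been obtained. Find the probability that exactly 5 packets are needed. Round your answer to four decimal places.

Y = trial on which the fourth success occurs; negative binomial, r=4, p=0.80.
P(Y=5) = C(4,3) · p^4 · (1−p)^1
= 4 · 0.4096 · 0.2 = 0.327680

0.3277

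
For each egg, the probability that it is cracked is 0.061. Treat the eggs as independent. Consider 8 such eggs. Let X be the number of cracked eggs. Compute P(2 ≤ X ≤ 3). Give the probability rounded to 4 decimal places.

X ~ Binomial(8, 0.061); P(2 ≤ X ≤ 3) = Σ C(8,k) p^k (1−p)^(8−k) over k:
  k=2: C(8,2)·0.061^2·0.939^6 = 0.071419
  k=3: C(8,3)·0.061^3·0.939^5 = 0.009279
Total = 0.080698

0.0807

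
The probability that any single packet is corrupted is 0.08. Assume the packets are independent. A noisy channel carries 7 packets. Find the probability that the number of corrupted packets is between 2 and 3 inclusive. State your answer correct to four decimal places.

X ~ Binomial(7, 0.08); P(2 ≤ X ≤ 3) = Σ C(7,k) p^k (1−p)^(7−k) over k:
  k=2: C(7,2)·0.08^2·0.92^5 = 0.088581
  k=3: C(7,3)·0.08^3·0.92^4 = 0.012838
Total = 0.101418

0.1014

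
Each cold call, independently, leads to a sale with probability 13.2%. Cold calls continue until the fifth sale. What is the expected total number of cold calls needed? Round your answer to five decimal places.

Y = total cold calls until the fifth success; negative binomial with r=5, p=0.132.
E[Y] = r / p = 5 / 0.132 = 37.8787879

37.87879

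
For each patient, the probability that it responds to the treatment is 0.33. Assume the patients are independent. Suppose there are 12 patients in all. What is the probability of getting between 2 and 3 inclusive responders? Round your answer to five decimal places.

X ~ Binomial(12, 0.33); P(2 ≤ X ≤ 3) = Σ C(12,k) p^k (1−p)^(12−k) over k:
  k=2: C(12,2)·0.33^2·0.67^10 = 0.1310146
  k=3: C(12,3)·0.33^3·0.67^9 = 0.2150987
Total = 0.3461133

0.34611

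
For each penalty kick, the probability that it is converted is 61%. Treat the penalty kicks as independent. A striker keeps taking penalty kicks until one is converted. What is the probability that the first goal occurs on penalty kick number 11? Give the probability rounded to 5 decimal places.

Geometric (trials to first success), p = 0.61.
P(Y = 11) = (1−p)^10 · p = 8.1404e-05 · 0.61 = 0.0000497

0.00005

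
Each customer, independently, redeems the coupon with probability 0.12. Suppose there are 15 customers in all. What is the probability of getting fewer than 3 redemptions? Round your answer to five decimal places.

X ~ Binomial(15, 0.12); P(X ≤ 2) = Σ C(15,k) p^k (1−p)^(15−k) over k:
  k=0: C(15,0)·0.12^0·0.88^15 = 0.1469739
  k=1: C(15,1)·0.12^1·0.88^14 = 0.3006283
  k=2: C(15,2)·0.12^2·0.88^13 = 0.2869634
Total = 0.7345656

0.73457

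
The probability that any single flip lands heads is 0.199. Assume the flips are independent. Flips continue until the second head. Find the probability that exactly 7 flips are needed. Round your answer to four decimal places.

Y = trial on which the second success occurs; negative binomial, r=2, p=0.199.
P(Y=7) = C(6,1) · p^2 · (1−p)^5
= 6 · 0.039601 · 0.32973 = 0.078347

0.0783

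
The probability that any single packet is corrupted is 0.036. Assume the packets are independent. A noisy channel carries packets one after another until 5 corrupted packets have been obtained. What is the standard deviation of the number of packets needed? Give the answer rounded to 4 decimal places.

60.9847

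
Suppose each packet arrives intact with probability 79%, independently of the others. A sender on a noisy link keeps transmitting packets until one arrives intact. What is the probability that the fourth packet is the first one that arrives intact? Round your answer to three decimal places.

0.007

Geometric (trials to first success), p = 0.79.
P(Y = 4) = (1−p)^3 · p = 0.009261 · 0.79 = 0.00732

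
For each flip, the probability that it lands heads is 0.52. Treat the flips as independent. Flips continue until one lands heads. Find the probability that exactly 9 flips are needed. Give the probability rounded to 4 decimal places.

0.0015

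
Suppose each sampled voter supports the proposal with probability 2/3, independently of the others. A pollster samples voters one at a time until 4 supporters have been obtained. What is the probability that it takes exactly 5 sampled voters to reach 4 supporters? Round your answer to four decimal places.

Y = trial on which the fourth success occurs; negative binomial, r=4, p=0.666667.
P(Y=5) = C(4,3) · p^4 · (1−p)^1
= 4 · 0.19753 · 0.33333 = 0.263374

0.2634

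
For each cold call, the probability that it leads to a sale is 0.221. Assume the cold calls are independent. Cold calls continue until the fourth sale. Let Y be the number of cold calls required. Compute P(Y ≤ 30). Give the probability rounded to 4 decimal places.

Finishing within 30 cold calls ⇔ at least 4 successes in the first 30. With X ~ Binomial(30, 0.221), P(Y ≤ 30) = 1 − P(X ≤ 3).
  k=0: C(30,0)·0.221^0·0.779^30 = 0.000557
  k=1: C(30,1)·0.221^1·0.779^29 = 0.004744
  k=2: C(30,2)·0.221^2·0.779^28 = 0.019513
  k=3: C(30,3)·0.221^3·0.779^27 = 0.051667
1 − 0.076481 = 0.923519

0.9235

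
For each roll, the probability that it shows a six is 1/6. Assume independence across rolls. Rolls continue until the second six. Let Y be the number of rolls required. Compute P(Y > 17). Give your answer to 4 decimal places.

0.1983

Needing more than 17 rolls ⇔ fewer than 2 successes in the first 17. With X ~ Binomial(17, 0.166667), P(Y > 17) = P(X ≤ 1).
  k=0: C(17,0)·0.166667^0·0.833333^17 = 0.045073
  k=1: C(17,1)·0.166667^1·0.833333^16 = 0.153249
P(X ≤ 1) = 0.198322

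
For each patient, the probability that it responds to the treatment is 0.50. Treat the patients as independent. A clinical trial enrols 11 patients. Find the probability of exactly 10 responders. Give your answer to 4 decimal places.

0.0054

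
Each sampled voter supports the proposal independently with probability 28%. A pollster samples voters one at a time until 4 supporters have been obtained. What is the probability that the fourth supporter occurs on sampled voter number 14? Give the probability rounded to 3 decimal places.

0.066

Y = trial on which the fourth success occurs; negative binomial, r=4, p=0.28.
P(Y=14) = C(13,3) · p^4 · (1−p)^10
= 286 · 0.0061466 · 0.037439 = 0.06581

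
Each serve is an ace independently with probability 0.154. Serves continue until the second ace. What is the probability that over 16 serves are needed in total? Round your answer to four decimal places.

0.2694

Needing more than 16 serves ⇔ fewer than 2 successes in the first 16. With X ~ Binomial(16, 0.154), P(Y > 16) = P(X ≤ 1).
  k=0: C(16,0)·0.154^0·0.846^16 = 0.068853
  k=1: C(16,1)·0.154^1·0.846^15 = 0.200538
P(X ≤ 1) = 0.269391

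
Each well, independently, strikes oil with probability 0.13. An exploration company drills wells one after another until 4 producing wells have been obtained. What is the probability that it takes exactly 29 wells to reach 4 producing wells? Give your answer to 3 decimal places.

Y = trial on which the fourth success occurs; negative binomial, r=4, p=0.13.
P(Y=29) = C(28,3) · p^4 · (1−p)^25
= 3276 · 0.00028561 · 0.03076 = 0.02878

0.029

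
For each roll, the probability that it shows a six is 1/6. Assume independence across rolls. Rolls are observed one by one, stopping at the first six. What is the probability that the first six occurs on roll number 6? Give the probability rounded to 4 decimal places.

0.0670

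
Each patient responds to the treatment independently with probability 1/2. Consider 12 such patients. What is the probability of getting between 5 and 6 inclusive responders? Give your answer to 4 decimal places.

0.4189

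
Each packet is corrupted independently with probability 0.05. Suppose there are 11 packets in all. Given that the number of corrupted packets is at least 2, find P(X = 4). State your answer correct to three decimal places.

X ~ Binomial(11, 0.05). Want P(X=4 | X≥2) = P(X=4) / P(X≥2).
P(X=4) = C(11,4)·0.05^4·0.95^7 = 0.00144
P(X≥2) = 1 − 0.56880 − 0.32931 = 0.10189
Ratio = 0.00144 / 0.10189 = 0.01414

0.014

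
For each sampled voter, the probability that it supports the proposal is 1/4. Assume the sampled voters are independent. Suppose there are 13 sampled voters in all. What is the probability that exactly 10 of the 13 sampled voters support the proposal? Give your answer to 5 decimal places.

0.00012

X ~ Binomial(n=13, p=0.25).
P(X=10) = C(13,10) · p^10 · (1−p)^3
= 286 · 9.5367e-07 · 0.42188 = 0.0001151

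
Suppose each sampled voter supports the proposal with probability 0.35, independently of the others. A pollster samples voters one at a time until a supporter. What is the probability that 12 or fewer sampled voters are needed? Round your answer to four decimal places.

Y = number of sampled voters to the first success; geometric, p = 0.35.
P(Y ≤ 12) = 1 − (1−p)^12 = 1 − 0.005688 = 0.994312

0.9943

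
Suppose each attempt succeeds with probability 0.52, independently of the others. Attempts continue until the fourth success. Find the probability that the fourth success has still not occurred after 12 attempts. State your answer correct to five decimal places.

0.05552

Needing more than 12 attempts ⇔ fewer than 4 successes in the first 12. With X ~ Binomial(12, 0.52), P(Y > 12) = P(X ≤ 3).
  k=0: C(12,0)·0.52^0·0.48^12 = 0.0001496
  k=1: C(12,1)·0.52^1·0.48^11 = 0.0019446
  k=2: C(12,2)·0.52^2·0.48^10 = 0.0115868
  k=3: C(12,3)·0.52^3·0.48^9 = 0.0418412
P(X ≤ 3) = 0.0555222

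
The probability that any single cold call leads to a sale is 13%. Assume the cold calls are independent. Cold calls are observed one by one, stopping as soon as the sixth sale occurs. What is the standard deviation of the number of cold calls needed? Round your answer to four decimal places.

17.5749

Y = total cold calls until the sixth success; negative binomial with r=6, p=0.13.
SD(Y) = √[r(1−p)/p²] = √(308.875740) = 17.574861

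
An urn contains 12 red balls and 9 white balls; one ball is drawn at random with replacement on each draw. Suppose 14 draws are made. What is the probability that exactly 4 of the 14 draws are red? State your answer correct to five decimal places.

0.02231

X ~ Binomial(n=14, p=0.571429).
P(X=4) = C(14,4) · p^4 · (1−p)^10
= 1001 · 0.10662 · 0.00020904 = 0.0223107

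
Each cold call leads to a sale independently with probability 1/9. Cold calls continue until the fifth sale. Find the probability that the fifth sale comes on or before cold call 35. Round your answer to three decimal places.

0.348

Finishing within 35 cold calls ⇔ at least 5 successes in the first 35. With X ~ Binomial(35, 0.111111), P(Y ≤ 35) = 1 − P(X ≤ 4).
  k=0: C(35,0)·0.111111^0·0.888889^35 = 0.01621
  k=1: C(35,1)·0.111111^1·0.888889^34 = 0.07090
  k=2: C(35,2)·0.111111^2·0.888889^33 = 0.15066
  k=3: C(35,3)·0.111111^3·0.888889^32 = 0.20716
  k=4: C(35,4)·0.111111^4·0.888889^31 = 0.20716
1 − 0.65208 = 0.34792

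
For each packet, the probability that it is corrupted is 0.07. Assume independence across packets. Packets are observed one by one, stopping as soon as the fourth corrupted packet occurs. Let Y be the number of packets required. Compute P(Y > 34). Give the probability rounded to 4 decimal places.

0.7878

Needing more than 34 packets ⇔ fewer than 4 successes in the first 34. With X ~ Binomial(34, 0.07), P(Y > 34) = P(X ≤ 3).
  k=0: C(34,0)·0.07^0·0.93^34 = 0.084805
  k=1: C(34,1)·0.07^1·0.93^33 = 0.217027
  k=2: C(34,2)·0.07^2·0.93^32 = 0.269534
  k=3: C(34,3)·0.07^3·0.93^31 = 0.216400
P(X ≤ 3) = 0.787766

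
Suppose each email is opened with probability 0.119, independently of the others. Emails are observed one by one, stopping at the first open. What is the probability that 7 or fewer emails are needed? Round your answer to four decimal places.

0.5881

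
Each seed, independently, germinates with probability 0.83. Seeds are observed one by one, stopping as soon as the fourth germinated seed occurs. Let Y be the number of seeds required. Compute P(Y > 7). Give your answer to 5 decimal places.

0.01891

Needing more than 7 seeds ⇔ fewer than 4 successes in the first 7. With X ~ Binomial(7, 0.83), P(Y > 7) = P(X ≤ 3).
  k=0: C(7,0)·0.83^0·0.17^7 = 0.0000041
  k=1: C(7,1)·0.83^1·0.17^6 = 0.0001402
  k=2: C(7,2)·0.83^2·0.17^5 = 0.0020541
  k=3: C(7,3)·0.83^3·0.17^4 = 0.0167147
P(X ≤ 3) = 0.0189131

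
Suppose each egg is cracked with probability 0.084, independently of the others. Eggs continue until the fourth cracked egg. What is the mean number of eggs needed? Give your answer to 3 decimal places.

47.619

Y = total eggs until the fourth success; negative binomial with r=4, p=0.084.
E[Y] = r / p = 4 / 0.084 = 47.61905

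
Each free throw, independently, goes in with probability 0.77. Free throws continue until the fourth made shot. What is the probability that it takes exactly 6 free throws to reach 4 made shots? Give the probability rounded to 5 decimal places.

Y = trial on which the fourth success occurs; negative binomial, r=4, p=0.77.
P(Y=6) = C(5,3) · p^4 · (1−p)^2
= 10 · 0.35153 · 0.0529 = 0.1859596

0.18596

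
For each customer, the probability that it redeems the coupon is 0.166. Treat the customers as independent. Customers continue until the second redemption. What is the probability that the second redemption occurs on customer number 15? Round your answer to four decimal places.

Y = trial on which the second success occurs; negative binomial, r=2, p=0.166.
P(Y=15) = C(14,1) · p^2 · (1−p)^13
= 14 · 0.027556 · 0.094441 = 0.036434

0.0364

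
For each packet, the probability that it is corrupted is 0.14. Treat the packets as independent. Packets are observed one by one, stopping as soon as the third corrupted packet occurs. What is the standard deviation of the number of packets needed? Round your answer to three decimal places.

11.473

Y = total packets until the third success; negative binomial with r=3, p=0.14.
SD(Y) = √[r(1−p)/p²] = √(131.63265) = 11.47313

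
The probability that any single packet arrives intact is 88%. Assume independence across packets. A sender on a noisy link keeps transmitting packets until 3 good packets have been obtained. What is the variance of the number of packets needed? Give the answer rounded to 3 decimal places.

Y = total packets until the third success; negative binomial with r=3, p=0.88.
Var(Y) = r(1−p)/p² = 3·0.12 / 0.88² = 0.46488

0.465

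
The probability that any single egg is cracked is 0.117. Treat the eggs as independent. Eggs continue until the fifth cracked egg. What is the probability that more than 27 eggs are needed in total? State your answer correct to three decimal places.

Needing more than 27 eggs ⇔ fewer than 5 successes in the first 27. With X ~ Binomial(27, 0.117), P(Y > 27) = P(X ≤ 4).
  k=0: C(27,0)·0.117^0·0.883^27 = 0.03475
  k=1: C(27,1)·0.117^1·0.883^26 = 0.12432
  k=2: C(27,2)·0.117^2·0.883^25 = 0.21414
  k=3: C(27,3)·0.117^3·0.883^24 = 0.23645
  k=4: C(27,4)·0.117^4·0.883^23 = 0.18798
P(X ≤ 4) = 0.79764

0.798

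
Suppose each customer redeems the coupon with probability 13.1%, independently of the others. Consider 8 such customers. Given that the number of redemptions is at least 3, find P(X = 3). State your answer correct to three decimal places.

0.824

X ~ Binomial(8, 0.131). Want P(X=3 | X≥3) = P(X=3) / P(X≥3).
P(X=3) = C(8,3)·0.131^3·0.869^5 = 0.06239
P(X≥3) = 1 − 0.32521 − 0.39219 − 0.20693 = 0.07567
Ratio = 0.06239 / 0.07567 = 0.82444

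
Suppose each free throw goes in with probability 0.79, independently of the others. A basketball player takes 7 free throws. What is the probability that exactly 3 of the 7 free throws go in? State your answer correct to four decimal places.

X ~ Binomial(n=7, p=0.79).
P(X=3) = C(7,3) · p^3 · (1−p)^4
= 35 · 0.49304 · 0.0019448 = 0.033560

0.0336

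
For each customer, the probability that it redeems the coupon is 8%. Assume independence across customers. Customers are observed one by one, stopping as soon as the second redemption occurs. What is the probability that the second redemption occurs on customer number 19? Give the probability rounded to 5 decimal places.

0.02792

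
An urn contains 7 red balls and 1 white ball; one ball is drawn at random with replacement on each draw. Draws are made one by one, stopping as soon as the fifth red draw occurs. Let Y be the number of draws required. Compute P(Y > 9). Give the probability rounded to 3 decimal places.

Needing more than 9 draws ⇔ fewer than 5 successes in the first 9. With X ~ Binomial(9, 0.875), P(Y > 9) = P(X ≤ 4).
  k=0: C(9,0)·0.875^0·0.125^9 = 0.00000
  k=1: C(9,1)·0.875^1·0.125^8 = 0.00000
  k=2: C(9,2)·0.875^2·0.125^7 = 0.00001
  k=3: C(9,3)·0.875^3·0.125^6 = 0.00021
  k=4: C(9,4)·0.875^4·0.125^5 = 0.00225
P(X ≤ 4) = 0.00248

0.002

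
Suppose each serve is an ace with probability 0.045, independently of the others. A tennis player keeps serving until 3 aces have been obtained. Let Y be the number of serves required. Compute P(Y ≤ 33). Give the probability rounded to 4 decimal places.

Finishing within 33 serves ⇔ at least 3 successes in the first 33. With X ~ Binomial(33, 0.045), P(Y ≤ 33) = 1 − P(X ≤ 2).
  k=0: C(33,0)·0.045^0·0.955^33 = 0.218832
  k=1: C(33,1)·0.045^1·0.955^32 = 0.340278
  k=2: C(33,2)·0.045^2·0.955^31 = 0.256545
1 − 0.815656 = 0.184344

0.1843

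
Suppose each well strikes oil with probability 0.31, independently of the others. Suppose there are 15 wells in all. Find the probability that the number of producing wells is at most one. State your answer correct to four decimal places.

0.0296

X ~ Binomial(15, 0.31); P(X ≤ 1) = Σ C(15,k) p^k (1−p)^(15−k) over k:
  k=0: C(15,0)·0.31^0·0.69^15 = 0.003826
  k=1: C(15,1)·0.31^1·0.69^14 = 0.025783
Total = 0.029609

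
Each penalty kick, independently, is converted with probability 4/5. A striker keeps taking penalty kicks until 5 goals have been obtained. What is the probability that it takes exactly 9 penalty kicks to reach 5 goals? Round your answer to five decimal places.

0.03670

Y = trial on which the fifth success occurs; negative binomial, r=5, p=0.80.
P(Y=9) = C(8,4) · p^5 · (1−p)^4
= 70 · 0.32768 · 0.0016 = 0.0367002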